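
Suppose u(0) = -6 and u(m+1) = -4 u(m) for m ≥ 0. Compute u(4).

u(1) = -4·(-6) = 24
u(2) = -4·24 = -96
u(3) = -4·(-96) = 384
u(4) = -4·384 = -1536

-1536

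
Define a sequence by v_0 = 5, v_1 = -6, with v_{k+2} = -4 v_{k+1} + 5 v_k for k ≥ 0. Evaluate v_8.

v_2 = -4(-6) + 5(5) = 49
v_3 = -4(49) + 5(-6) = -226
v_4 = -4(-226) + 5(49) = 1149
v_5 = -4(1149) + 5(-226) = -5726
v_6 = -4(-5726) + 5(1149) = 28649
v_7 = -4(28649) + 5(-5726) = -143226
v_8 = -4(-143226) + 5(28649) = 716149

716149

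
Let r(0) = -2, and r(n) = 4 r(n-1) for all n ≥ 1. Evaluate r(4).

-512

r(1) = 4(-2) = -8
r(2) = 4(-8) = -32
r(3) = 4(-32) = -128
r(4) = 4(-128) = -512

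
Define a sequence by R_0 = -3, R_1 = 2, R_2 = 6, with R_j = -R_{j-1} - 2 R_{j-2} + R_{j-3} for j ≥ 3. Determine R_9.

R_3 = -6 - 2·2 + (-3) = -13
R_4 = -(-13) - 2·6 + 2 = 3
R_5 = -3 - 2·(-13) + 6 = 29
R_6 = -29 - 2·3 + (-13) = -48
R_7 = -(-48) - 2·29 + 3 = -7
R_8 = -(-7) - 2·(-48) + 29 = 132
R_9 = -132 - 2·(-7) + (-48) = -166

-166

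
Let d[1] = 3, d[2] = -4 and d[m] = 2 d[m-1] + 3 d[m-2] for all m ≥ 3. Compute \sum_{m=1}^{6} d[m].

-91

d[3] = 2(-4) + 3(3) = 1
d[4] = 2(1) + 3(-4) = -10
d[5] = 2(-10) + 3(1) = -17
d[6] = 2(-17) + 3(-10) = -64
Sum = 3 + (-4) + 1 + (-10) + (-17) + (-64) = -91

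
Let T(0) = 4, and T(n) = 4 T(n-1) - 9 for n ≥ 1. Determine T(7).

16387

T(1) = 4·4 - 9 = 7
T(2) = 4·7 - 9 = 19
T(3) = 4·19 - 9 = 67
T(4) = 4·67 - 9 = 259
T(5) = 4·259 - 9 = 1027
T(6) = 4·1027 - 9 = 4099
T(7) = 4·4099 - 9 = 16387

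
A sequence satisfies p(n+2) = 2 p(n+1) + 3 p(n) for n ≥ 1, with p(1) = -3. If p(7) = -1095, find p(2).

-3

Let p(2) = z.
p(3) = -9 + 2z
p(4) = -18 + 7z
p(5) = -63 + 20z
p(6) = -180 + 61z
p(7) = -549 + 182z
So -549 + 182z = -1095, giving z = -3.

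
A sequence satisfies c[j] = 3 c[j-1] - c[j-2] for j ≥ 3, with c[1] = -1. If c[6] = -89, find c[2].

-2

Let c[2] = x.
c[3] = 1 + 3x
c[4] = 3 + 8x
c[5] = 8 + 21x
c[6] = 21 + 55x
So 21 + 55x = -89, giving x = -2.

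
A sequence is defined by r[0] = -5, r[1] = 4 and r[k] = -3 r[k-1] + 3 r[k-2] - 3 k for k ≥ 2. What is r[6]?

-5895

r[2] = -3*4 + 3*(-5) - 6 = -33
r[3] = -3*(-33) + 3*4 - 9 = 102
r[4] = -3*102 + 3*(-33) - 12 = -417
r[5] = -3*(-417) + 3*102 - 15 = 1542
r[6] = -3*1542 + 3*(-417) - 18 = -5895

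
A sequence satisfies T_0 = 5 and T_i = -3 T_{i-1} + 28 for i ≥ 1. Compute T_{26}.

-5083731656651

The fixed point is 28/(1 + 3) = 7, so T_i - 7 = -3(T_{i-1} - 7).
Hence T_i = -2·(-3)^i + 7.
T_{26} = -2·(-3)^{26} + 7 = -2·2541865828329 + 7 = -5083731656651.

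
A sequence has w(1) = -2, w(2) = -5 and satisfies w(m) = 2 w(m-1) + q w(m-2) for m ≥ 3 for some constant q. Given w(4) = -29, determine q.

w(3) = -10 - 2q
w(4) = -20 - 9q
So -20 - 9q = -29, giving q = 1.

1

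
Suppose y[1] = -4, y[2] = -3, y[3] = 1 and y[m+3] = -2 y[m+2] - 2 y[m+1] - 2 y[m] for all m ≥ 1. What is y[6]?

y[4] = -2·1 - 2·(-3) - 2·(-4) = 12
y[5] = -2·12 - 2·1 - 2·(-3) = -20
y[6] = -2·(-20) - 2·12 - 2·1 = 14

14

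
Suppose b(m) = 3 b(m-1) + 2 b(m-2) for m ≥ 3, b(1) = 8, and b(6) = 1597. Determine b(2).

7

Let b(2) = y.
b(3) = 16 + 3y
b(4) = 48 + 11y
b(5) = 176 + 39y
b(6) = 624 + 139y
So 624 + 139y = 1597, giving y = 7.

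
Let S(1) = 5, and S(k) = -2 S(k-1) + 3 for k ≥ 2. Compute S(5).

S(2) = -2·5 + 3 = -7
S(3) = -2·(-7) + 3 = 17
S(4) = -2·17 + 3 = -31
S(5) = -2·(-31) + 3 = 65

65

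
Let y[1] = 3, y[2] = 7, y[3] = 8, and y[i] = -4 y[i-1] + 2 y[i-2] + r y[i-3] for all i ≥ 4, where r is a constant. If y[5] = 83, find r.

y[4] = -18 + 3r
y[5] = 88 - 5r
So 88 - 5r = 83, giving r = 1.

1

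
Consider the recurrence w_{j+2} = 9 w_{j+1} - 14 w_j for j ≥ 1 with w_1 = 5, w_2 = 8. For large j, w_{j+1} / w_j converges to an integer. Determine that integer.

7

The characteristic equation is r^2 - 9r + 14 = 0, which factors as (r - 7)(r - 2) = 0.
So the roots are 7 and 2. Since |7| > |2| and the coefficient of 7^j is non-zero, the ratio tends to 7.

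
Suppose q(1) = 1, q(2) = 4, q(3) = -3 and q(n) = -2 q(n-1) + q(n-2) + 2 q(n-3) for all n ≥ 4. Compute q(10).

q(4) = -2·(-3) + 4 + 2·1 = 12
q(5) = -2·12 + (-3) + 2·4 = -19
q(6) = -2·(-19) + 12 + 2·(-3) = 44
q(7) = -2·44 + (-19) + 2·12 = -83
q(8) = -2·(-83) + 44 + 2·(-19) = 172
q(9) = -2·172 + (-83) + 2·44 = -339
q(10) = -2·(-339) + 172 + 2·(-83) = 684

684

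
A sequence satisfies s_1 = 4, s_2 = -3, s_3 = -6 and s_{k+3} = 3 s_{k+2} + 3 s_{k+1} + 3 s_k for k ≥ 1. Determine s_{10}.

-67851

s_4 = 3*(-6) + 3*(-3) + 3*4 = -15
s_5 = 3*(-15) + 3*(-6) + 3*(-3) = -72
s_6 = 3*(-72) + 3*(-15) + 3*(-6) = -279
s_7 = 3*(-279) + 3*(-72) + 3*(-15) = -1098
s_8 = 3*(-1098) + 3*(-279) + 3*(-72) = -4347
s_9 = 3*(-4347) + 3*(-1098) + 3*(-279) = -17172
s_{10} = 3*(-17172) + 3*(-4347) + 3*(-1098) = -67851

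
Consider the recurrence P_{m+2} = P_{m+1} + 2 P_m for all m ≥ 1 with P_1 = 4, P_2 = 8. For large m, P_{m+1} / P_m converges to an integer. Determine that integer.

The characteristic equation is r^2 - r - 2 = 0, which factors as (r - 2)(r + 1) = 0.
So the roots are 2 and -1. Since |2| > |-1| and the coefficient of 2^m is non-zero, the ratio tends to 2.

2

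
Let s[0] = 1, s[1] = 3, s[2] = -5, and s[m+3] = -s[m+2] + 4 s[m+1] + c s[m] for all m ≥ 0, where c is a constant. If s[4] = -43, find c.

-3

s[3] = 17 + c
s[4] = -37 + 2c
So -37 + 2c = -43, giving c = -3.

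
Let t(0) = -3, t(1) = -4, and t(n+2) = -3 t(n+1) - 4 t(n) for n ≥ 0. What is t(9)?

t(2) = -3*(-4) - 4*(-3) = 24
t(3) = -3*24 - 4*(-4) = -56
t(4) = -3*(-56) - 4*24 = 72
t(5) = -3*72 - 4*(-56) = 8
t(6) = -3*8 - 4*72 = -312
t(7) = -3*(-312) - 4*8 = 904
t(8) = -3*904 - 4*(-312) = -1464
t(9) = -3*(-1464) - 4*904 = 776

776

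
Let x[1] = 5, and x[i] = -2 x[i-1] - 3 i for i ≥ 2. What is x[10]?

-3424

x[2] = -2*5 - 6 = -16
x[3] = -2*(-16) - 9 = 23
x[4] = -2*23 - 12 = -58
x[5] = -2*(-58) - 15 = 101
x[6] = -2*101 - 18 = -220
x[7] = -2*(-220) - 21 = 419
x[8] = -2*419 - 24 = -862
x[9] = -2*(-862) - 27 = 1697
x[10] = -2*1697 - 30 = -3424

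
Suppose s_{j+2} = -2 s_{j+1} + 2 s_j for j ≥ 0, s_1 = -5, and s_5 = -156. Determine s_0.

Let s_0 = x.
s_2 = 10 + 2x
s_3 = -30 - 4x
s_4 = 80 + 12x
s_5 = -220 - 32x
So -220 - 32x = -156, giving x = -2.

-2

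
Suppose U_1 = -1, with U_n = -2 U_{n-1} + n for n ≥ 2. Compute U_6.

52

U_2 = -2*(-1) + 2 = 4
U_3 = -2*4 + 3 = -5
U_4 = -2*(-5) + 4 = 14
U_5 = -2*14 + 5 = -23
U_6 = -2*(-23) + 6 = 52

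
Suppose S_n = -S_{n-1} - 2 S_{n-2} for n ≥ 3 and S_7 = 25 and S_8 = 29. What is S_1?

Rearranging, S_{n-2} = (S_n + S_{n-1}) / -2.
S_6 = (29 + 25) / -2 = 54/-2 = -27
S_5 = (25 + (-27)) / -2 = -2/-2 = 1
S_4 = (-27 + 1) / -2 = -26/-2 = 13
S_3 = (1 + 13) / -2 = 14/-2 = -7
S_2 = (13 + (-7)) / -2 = 6/-2 = -3
S_1 = (-7 + (-3)) / -2 = -10/-2 = 5

5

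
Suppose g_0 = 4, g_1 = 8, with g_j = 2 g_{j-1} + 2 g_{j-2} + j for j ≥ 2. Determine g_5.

g_2 = 2*8 + 2*4 + 2 = 26
g_3 = 2*26 + 2*8 + 3 = 71
g_4 = 2*71 + 2*26 + 4 = 198
g_5 = 2*198 + 2*71 + 5 = 543

543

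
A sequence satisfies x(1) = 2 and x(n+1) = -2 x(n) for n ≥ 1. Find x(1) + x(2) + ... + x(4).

-10

x(2) = -2*2 = -4
x(3) = -2*(-4) = 8
x(4) = -2*8 = -16
Sum = 2 + (-4) + 8 + (-16) = -10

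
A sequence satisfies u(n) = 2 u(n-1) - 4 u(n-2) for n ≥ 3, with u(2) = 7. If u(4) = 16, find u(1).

-2

Let u(1) = y.
u(3) = 14 - 4y
u(4) = -8y
So -8y = 16, giving y = -2.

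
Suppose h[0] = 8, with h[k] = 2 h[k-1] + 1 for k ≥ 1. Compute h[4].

143

h[1] = 2·8 + 1 = 17
h[2] = 2·17 + 1 = 35
h[3] = 2·35 + 1 = 71
h[4] = 2·71 + 1 = 143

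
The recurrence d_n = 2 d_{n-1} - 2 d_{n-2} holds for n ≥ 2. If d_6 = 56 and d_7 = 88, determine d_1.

-3

Rearranging, d_{n-2} = (d_n - 2 d_{n-1}) / -2.
d_5 = (88 - 2(56)) / -2 = -24/-2 = 12
d_4 = (56 - 2(12)) / -2 = 32/-2 = -16
d_3 = (12 - 2(-16)) / -2 = 44/-2 = -22
d_2 = (-16 - 2(-22)) / -2 = 28/-2 = -14
d_1 = (-22 - 2(-14)) / -2 = 6/-2 = -3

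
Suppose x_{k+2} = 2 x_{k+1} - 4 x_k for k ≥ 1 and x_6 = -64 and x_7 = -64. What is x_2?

Rearranging, x_{k-2} = (x_k - 2 x_{k-1}) / -4.
x_5 = (-64 - 2(-64)) / -4 = 64/-4 = -16
x_4 = (-64 - 2(-16)) / -4 = -32/-4 = 8
x_3 = (-16 - 2(8)) / -4 = -32/-4 = 8
x_2 = (8 - 2(8)) / -4 = -8/-4 = 2

2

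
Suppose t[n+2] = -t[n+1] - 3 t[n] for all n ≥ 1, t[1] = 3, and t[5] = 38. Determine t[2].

Let t[2] = w.
t[3] = -9 - w
t[4] = 9 - 2w
t[5] = 18 + 5w
So 18 + 5w = 38, giving w = 4.

4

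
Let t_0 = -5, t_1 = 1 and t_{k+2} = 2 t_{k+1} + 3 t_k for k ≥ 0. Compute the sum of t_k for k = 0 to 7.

-3280

t_2 = 2(1) + 3(-5) = -13
t_3 = 2(-13) + 3(1) = -23
t_4 = 2(-23) + 3(-13) = -85
t_5 = 2(-85) + 3(-23) = -239
t_6 = 2(-239) + 3(-85) = -733
t_7 = 2(-733) + 3(-239) = -2183
Sum = (-5) + 1 + (-13) + (-23) + (-85) + (-239) + (-733) + (-2183) = -3280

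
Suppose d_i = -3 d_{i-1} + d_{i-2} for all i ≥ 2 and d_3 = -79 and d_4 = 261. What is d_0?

Rearranging, d_{i-2} = d_i + 3 d_{i-1}.
d_2 = 261 + 3(-79) = 24
d_1 = -79 + 3(24) = -7
d_0 = 24 + 3(-7) = 3

3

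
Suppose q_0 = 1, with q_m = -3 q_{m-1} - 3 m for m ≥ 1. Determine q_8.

q_1 = -3*1 - 3 = -6
q_2 = -3*(-6) - 6 = 12
q_3 = -3*12 - 9 = -45
q_4 = -3*(-45) - 12 = 123
q_5 = -3*123 - 15 = -384
q_6 = -3*(-384) - 18 = 1134
q_7 = -3*1134 - 21 = -3423
q_8 = -3*(-3423) - 24 = 10245

10245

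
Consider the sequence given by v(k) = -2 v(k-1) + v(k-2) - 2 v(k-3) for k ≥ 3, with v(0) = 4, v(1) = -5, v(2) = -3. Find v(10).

6097

v(3) = -2*(-3) + (-5) - 2*4 = -7
v(4) = -2*(-7) + (-3) - 2*(-5) = 21
v(5) = -2*21 + (-7) - 2*(-3) = -43
v(6) = -2*(-43) + 21 - 2*(-7) = 121
v(7) = -2*121 + (-43) - 2*21 = -327
v(8) = -2*(-327) + 121 - 2*(-43) = 861
v(9) = -2*861 + (-327) - 2*121 = -2291
v(10) = -2*(-2291) + 861 - 2*(-327) = 6097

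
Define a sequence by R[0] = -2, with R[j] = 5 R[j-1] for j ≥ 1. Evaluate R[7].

-156250

R[1] = 5·(-2) = -10
R[2] = 5·(-10) = -50
R[3] = 5·(-50) = -250
R[4] = 5·(-250) = -1250
R[5] = 5·(-1250) = -6250
R[6] = 5·(-6250) = -31250
R[7] = 5·(-31250) = -156250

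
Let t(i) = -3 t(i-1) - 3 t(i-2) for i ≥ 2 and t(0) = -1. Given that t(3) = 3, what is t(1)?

Let t(1) = v.
t(2) = 3 - 3v
t(3) = -9 + 6v
So -9 + 6v = 3, giving v = 2.

2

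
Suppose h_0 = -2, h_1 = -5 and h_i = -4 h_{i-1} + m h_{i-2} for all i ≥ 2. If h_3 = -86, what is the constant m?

h_2 = 20 - 2m
h_3 = -80 + 3m
So -80 + 3m = -86, giving m = -2.

-2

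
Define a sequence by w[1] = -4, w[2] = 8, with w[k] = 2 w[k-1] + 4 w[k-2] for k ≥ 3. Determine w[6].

256

w[3] = 2(8) + 4(-4) = 0
w[4] = 2(0) + 4(8) = 32
w[5] = 2(32) + 4(0) = 64
w[6] = 2(64) + 4(32) = 256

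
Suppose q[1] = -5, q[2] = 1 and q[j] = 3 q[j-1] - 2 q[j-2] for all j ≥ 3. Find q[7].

373

q[3] = 3(1) - 2(-5) = 13
q[4] = 3(13) - 2(1) = 37
q[5] = 3(37) - 2(13) = 85
q[6] = 3(85) - 2(37) = 181
q[7] = 3(181) - 2(85) = 373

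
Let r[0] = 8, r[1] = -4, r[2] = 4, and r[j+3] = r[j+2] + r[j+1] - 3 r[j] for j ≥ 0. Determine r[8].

152

r[3] = 4 + (-4) - 3(8) = -24
r[4] = (-24) + 4 - 3(-4) = -8
r[5] = (-8) + (-24) - 3(4) = -44
r[6] = (-44) + (-8) - 3(-24) = 20
r[7] = 20 + (-44) - 3(-8) = 0
r[8] = 0 + 20 - 3(-44) = 152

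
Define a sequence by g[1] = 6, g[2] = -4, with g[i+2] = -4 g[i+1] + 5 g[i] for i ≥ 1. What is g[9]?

g[3] = -4*(-4) + 5*6 = 46
g[4] = -4*46 + 5*(-4) = -204
g[5] = -4*(-204) + 5*46 = 1046
g[6] = -4*1046 + 5*(-204) = -5204
g[7] = -4*(-5204) + 5*1046 = 26046
g[8] = -4*26046 + 5*(-5204) = -130204
g[9] = -4*(-130204) + 5*26046 = 651046

651046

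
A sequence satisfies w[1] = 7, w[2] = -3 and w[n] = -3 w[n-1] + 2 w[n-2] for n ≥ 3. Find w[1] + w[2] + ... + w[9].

33991

w[3] = -3·(-3) + 2·7 = 23
w[4] = -3·23 + 2·(-3) = -75
w[5] = -3·(-75) + 2·23 = 271
w[6] = -3·271 + 2·(-75) = -963
w[7] = -3·(-963) + 2·271 = 3431
w[8] = -3·3431 + 2·(-963) = -12219
w[9] = -3·(-12219) + 2·3431 = 43519
Sum = 7 + (-3) + 23 + (-75) + 271 + (-963) + 3431 + (-12219) + 43519 = 33991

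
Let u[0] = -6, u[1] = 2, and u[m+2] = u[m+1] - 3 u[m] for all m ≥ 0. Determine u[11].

1064

u[2] = 2 - 3(-6) = 20
u[3] = 20 - 3(2) = 14
u[4] = 14 - 3(20) = -46
u[5] = (-46) - 3(14) = -88
u[6] = (-88) - 3(-46) = 50
u[7] = 50 - 3(-88) = 314
u[8] = 314 - 3(50) = 164
u[9] = 164 - 3(314) = -778
u[10] = (-778) - 3(164) = -1270
u[11] = (-1270) - 3(-778) = 1064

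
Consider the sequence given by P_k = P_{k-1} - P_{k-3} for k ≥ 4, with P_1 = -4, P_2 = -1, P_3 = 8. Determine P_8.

P_4 = 8 - (-4) = 12
P_5 = 12 - (-1) = 13
P_6 = 13 - 8 = 5
P_7 = 5 - 12 = -7
P_8 = (-7) - 13 = -20

-20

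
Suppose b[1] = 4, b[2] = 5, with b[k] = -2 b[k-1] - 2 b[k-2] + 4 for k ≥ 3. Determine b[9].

52

b[3] = -2·5 - 2·4 + 4 = -14
b[4] = -2·(-14) - 2·5 + 4 = 22
b[5] = -2·22 - 2·(-14) + 4 = -12
b[6] = -2·(-12) - 2·22 + 4 = -16
b[7] = -2·(-16) - 2·(-12) + 4 = 60
b[8] = -2·60 - 2·(-16) + 4 = -84
b[9] = -2·(-84) - 2·60 + 4 = 52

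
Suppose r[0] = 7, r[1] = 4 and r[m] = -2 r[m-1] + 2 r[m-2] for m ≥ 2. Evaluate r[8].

1008

r[2] = -2(4) + 2(7) = 6
r[3] = -2(6) + 2(4) = -4
r[4] = -2(-4) + 2(6) = 20
r[5] = -2(20) + 2(-4) = -48
r[6] = -2(-48) + 2(20) = 136
r[7] = -2(136) + 2(-48) = -368
r[8] = -2(-368) + 2(136) = 1008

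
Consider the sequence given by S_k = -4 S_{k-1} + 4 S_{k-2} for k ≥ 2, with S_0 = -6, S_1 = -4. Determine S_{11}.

5705728

S_2 = -4(-4) + 4(-6) = -8
S_3 = -4(-8) + 4(-4) = 16
S_4 = -4(16) + 4(-8) = -96
S_5 = -4(-96) + 4(16) = 448
S_6 = -4(448) + 4(-96) = -2176
S_7 = -4(-2176) + 4(448) = 10496
S_8 = -4(10496) + 4(-2176) = -50688
S_9 = -4(-50688) + 4(10496) = 244736
S_{10} = -4(244736) + 4(-50688) = -1181696
S_{11} = -4(-1181696) + 4(244736) = 5705728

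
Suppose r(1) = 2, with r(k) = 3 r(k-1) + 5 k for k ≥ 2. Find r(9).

r(2) = 3(2) + 10 = 16
r(3) = 3(16) + 15 = 63
r(4) = 3(63) + 20 = 209
r(5) = 3(209) + 25 = 652
r(6) = 3(652) + 30 = 1986
r(7) = 3(1986) + 35 = 5993
r(8) = 3(5993) + 40 = 18019
r(9) = 3(18019) + 45 = 54102

54102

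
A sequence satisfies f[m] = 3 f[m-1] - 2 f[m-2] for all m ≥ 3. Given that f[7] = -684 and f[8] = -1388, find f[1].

Rearranging, f[m-2] = (f[m] - 3 f[m-1]) / -2.
f[6] = (-1388 - 3·(-684)) / -2 = 664/-2 = -332
f[5] = (-684 - 3·(-332)) / -2 = 312/-2 = -156
f[4] = (-332 - 3·(-156)) / -2 = 136/-2 = -68
f[3] = (-156 - 3·(-68)) / -2 = 48/-2 = -24
f[2] = (-68 - 3·(-24)) / -2 = 4/-2 = -2
f[1] = (-24 - 3·(-2)) / -2 = -18/-2 = 9

9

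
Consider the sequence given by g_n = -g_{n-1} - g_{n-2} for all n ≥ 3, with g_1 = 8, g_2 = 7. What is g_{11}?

g_3 = -7 - 8 = -15
g_4 = -(-15) - 7 = 8
g_5 = -8 - (-15) = 7
g_6 = -7 - 8 = -15
g_7 = -(-15) - 7 = 8
g_8 = -8 - (-15) = 7
g_9 = -7 - 8 = -15
g_{10} = -(-15) - 7 = 8
g_{11} = -8 - (-15) = 7

7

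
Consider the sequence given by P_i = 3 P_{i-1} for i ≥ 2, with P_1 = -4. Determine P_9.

-26244

P_2 = 3·(-4) = -12
P_3 = 3·(-12) = -36
P_4 = 3·(-36) = -108
P_5 = 3·(-108) = -324
P_6 = 3·(-324) = -972
P_7 = 3·(-972) = -2916
P_8 = 3·(-2916) = -8748
P_9 = 3·(-8748) = -26244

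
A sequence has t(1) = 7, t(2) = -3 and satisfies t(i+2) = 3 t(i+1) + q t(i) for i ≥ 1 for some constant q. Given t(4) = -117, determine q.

t(3) = -9 + 7q
t(4) = -27 + 18q
So -27 + 18q = -117, giving q = -5.

-5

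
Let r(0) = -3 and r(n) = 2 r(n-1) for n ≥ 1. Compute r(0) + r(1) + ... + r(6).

r(1) = 2*(-3) = -6
r(2) = 2*(-6) = -12
r(3) = 2*(-12) = -24
r(4) = 2*(-24) = -48
r(5) = 2*(-48) = -96
r(6) = 2*(-96) = -192
Sum = (-3) + (-6) + (-12) + (-24) + (-48) + (-96) + (-192) = -381

-381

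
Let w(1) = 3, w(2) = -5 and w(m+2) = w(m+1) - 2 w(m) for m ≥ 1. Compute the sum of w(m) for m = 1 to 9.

w(3) = (-5) - 2·3 = -11
w(4) = (-11) - 2·(-5) = -1
w(5) = (-1) - 2·(-11) = 21
w(6) = 21 - 2·(-1) = 23
w(7) = 23 - 2·21 = -19
w(8) = (-19) - 2·23 = -65
w(9) = (-65) - 2·(-19) = -27
Sum = 3 + (-5) + (-11) + (-1) + 21 + 23 + (-19) + (-65) + (-27) = -81

-81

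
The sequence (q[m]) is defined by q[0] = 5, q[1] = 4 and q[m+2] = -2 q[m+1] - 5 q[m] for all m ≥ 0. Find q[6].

387

q[2] = -2(4) - 5(5) = -33
q[3] = -2(-33) - 5(4) = 46
q[4] = -2(46) - 5(-33) = 73
q[5] = -2(73) - 5(46) = -376
q[6] = -2(-376) - 5(73) = 387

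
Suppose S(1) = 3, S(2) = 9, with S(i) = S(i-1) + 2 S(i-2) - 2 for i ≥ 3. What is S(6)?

109

S(3) = 9 + 2·3 - 2 = 13
S(4) = 13 + 2·9 - 2 = 29
S(5) = 29 + 2·13 - 2 = 53
S(6) = 53 + 2·29 - 2 = 109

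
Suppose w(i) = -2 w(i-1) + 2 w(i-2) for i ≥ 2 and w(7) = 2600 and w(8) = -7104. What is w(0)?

-4

Rearranging, w(i-2) = (w(i) + 2 w(i-1)) / 2.
w(6) = (-7104 + 2*2600) / 2 = -1904/2 = -952
w(5) = (2600 + 2*(-952)) / 2 = 696/2 = 348
w(4) = (-952 + 2*348) / 2 = -256/2 = -128
w(3) = (348 + 2*(-128)) / 2 = 92/2 = 46
w(2) = (-128 + 2*46) / 2 = -36/2 = -18
w(1) = (46 + 2*(-18)) / 2 = 10/2 = 5
w(0) = (-18 + 2*5) / 2 = -8/2 = -4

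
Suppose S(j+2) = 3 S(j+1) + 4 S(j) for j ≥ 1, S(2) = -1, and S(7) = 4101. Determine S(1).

6

Let S(1) = y.
S(3) = -3 + 4y
S(4) = -13 + 12y
S(5) = -51 + 52y
S(6) = -205 + 204y
S(7) = -819 + 820y
So -819 + 820y = 4101, giving y = 6.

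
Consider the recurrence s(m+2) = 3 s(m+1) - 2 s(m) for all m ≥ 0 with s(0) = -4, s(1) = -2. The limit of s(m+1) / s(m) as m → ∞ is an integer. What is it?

The characteristic equation is r^2 - 3r + 2 = 0, which factors as (r - 2)(r - 1) = 0.
So the roots are 2 and 1. Since |2| > |1| and the coefficient of 2^m is non-zero, the ratio tends to 2.

2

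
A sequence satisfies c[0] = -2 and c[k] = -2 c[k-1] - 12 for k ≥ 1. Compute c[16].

The fixed point is -12/(1 + 2) = -4, so c[k] + 4 = -2(c[k-1] + 4).
Hence c[k] = 2·(-2)^k - 4.
c[16] = 2·(-2)^{16} - 4 = 2·65536 - 4 = 131068.

131068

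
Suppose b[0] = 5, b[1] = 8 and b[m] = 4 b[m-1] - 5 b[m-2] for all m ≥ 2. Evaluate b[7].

b[2] = 4·8 - 5·5 = 7
b[3] = 4·7 - 5·8 = -12
b[4] = 4·(-12) - 5·7 = -83
b[5] = 4·(-83) - 5·(-12) = -272
b[6] = 4·(-272) - 5·(-83) = -673
b[7] = 4·(-673) - 5·(-272) = -1332

-1332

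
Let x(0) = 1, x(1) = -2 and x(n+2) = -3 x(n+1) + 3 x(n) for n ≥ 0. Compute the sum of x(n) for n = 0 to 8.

x(2) = -3(-2) + 3(1) = 9
x(3) = -3(9) + 3(-2) = -33
x(4) = -3(-33) + 3(9) = 126
x(5) = -3(126) + 3(-33) = -477
x(6) = -3(-477) + 3(126) = 1809
x(7) = -3(1809) + 3(-477) = -6858
x(8) = -3(-6858) + 3(1809) = 26001
Sum = 1 + (-2) + 9 + (-33) + 126 + (-477) + 1809 + (-6858) + 26001 = 20576

20576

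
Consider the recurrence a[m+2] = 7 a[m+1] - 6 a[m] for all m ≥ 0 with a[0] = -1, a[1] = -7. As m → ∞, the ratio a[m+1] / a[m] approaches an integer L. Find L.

6

The characteristic equation is r^2 - 7r + 6 = 0, which factors as (r - 6)(r - 1) = 0.
So the roots are 6 and 1. Since |6| > |1| and the coefficient of 6^m is non-zero, the ratio tends to 6.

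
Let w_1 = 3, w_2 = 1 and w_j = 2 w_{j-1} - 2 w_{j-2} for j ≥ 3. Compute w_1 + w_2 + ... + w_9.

78

w_3 = 2(1) - 2(3) = -4
w_4 = 2(-4) - 2(1) = -10
w_5 = 2(-10) - 2(-4) = -12
w_6 = 2(-12) - 2(-10) = -4
w_7 = 2(-4) - 2(-12) = 16
w_8 = 2(16) - 2(-4) = 40
w_9 = 2(40) - 2(16) = 48
Sum = 3 + 1 + (-4) + (-10) + (-12) + (-4) + 16 + 40 + 48 = 78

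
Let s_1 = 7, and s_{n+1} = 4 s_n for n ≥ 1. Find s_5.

s_2 = 4(7) = 28
s_3 = 4(28) = 112
s_4 = 4(112) = 448
s_5 = 4(448) = 1792

1792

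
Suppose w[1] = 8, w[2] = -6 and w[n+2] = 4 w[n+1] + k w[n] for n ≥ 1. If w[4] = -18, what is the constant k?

w[3] = -24 + 8k
w[4] = -96 + 26k
So -96 + 26k = -18, giving k = 3.

3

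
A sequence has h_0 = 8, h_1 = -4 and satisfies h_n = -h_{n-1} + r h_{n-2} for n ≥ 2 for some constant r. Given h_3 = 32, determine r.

h_2 = 4 + 8r
h_3 = -4 - 12r
So -4 - 12r = 32, giving r = -3.

-3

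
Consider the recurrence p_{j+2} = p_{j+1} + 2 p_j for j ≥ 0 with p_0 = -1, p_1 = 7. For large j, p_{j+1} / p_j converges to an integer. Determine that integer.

The characteristic equation is r^2 - r - 2 = 0, which factors as (r - 2)(r + 1) = 0.
So the roots are 2 and -1. Since |2| > |-1| and the coefficient of 2^j is non-zero, the ratio tends to 2.

2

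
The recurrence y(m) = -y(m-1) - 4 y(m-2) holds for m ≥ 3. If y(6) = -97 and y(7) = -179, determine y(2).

3

Rearranging, y(m-2) = (y(m) + y(m-1)) / -4.
y(5) = (-179 + (-97)) / -4 = -276/-4 = 69
y(4) = (-97 + 69) / -4 = -28/-4 = 7
y(3) = (69 + 7) / -4 = 76/-4 = -19
y(2) = (7 + (-19)) / -4 = -12/-4 = 3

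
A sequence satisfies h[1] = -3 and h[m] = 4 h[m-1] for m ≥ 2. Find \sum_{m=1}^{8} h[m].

-65535

h[2] = 4(-3) = -12
h[3] = 4(-12) = -48
h[4] = 4(-48) = -192
h[5] = 4(-192) = -768
h[6] = 4(-768) = -3072
h[7] = 4(-3072) = -12288
h[8] = 4(-12288) = -49152
Sum = (-3) + (-12) + (-48) + (-192) + (-768) + (-3072) + (-12288) + (-49152) = -65535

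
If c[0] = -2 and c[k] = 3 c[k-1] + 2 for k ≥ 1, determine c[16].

The fixed point is 2/(1 - 3) = -1, so c[k] + 1 = 3(c[k-1] + 1).
Hence c[k] = -1·3^k - 1.
c[16] = -1·3^{16} - 1 = -1·43046721 - 1 = -43046722.

-43046722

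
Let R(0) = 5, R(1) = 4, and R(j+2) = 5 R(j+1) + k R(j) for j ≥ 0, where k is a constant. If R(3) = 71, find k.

-1

R(2) = 20 + 5k
R(3) = 100 + 29k
So 100 + 29k = 71, giving k = -1.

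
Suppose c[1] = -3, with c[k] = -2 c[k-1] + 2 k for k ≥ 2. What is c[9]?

-1046

c[2] = -2*(-3) + 4 = 10
c[3] = -2*10 + 6 = -14
c[4] = -2*(-14) + 8 = 36
c[5] = -2*36 + 10 = -62
c[6] = -2*(-62) + 12 = 136
c[7] = -2*136 + 14 = -258
c[8] = -2*(-258) + 16 = 532
c[9] = -2*532 + 18 = -1046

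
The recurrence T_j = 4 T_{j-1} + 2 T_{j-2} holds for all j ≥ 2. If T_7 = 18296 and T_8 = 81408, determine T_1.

Rearranging, T_{j-2} = (T_j - 4 T_{j-1}) / 2.
T_6 = (81408 - 4(18296)) / 2 = 8224/2 = 4112
T_5 = (18296 - 4(4112)) / 2 = 1848/2 = 924
T_4 = (4112 - 4(924)) / 2 = 416/2 = 208
T_3 = (924 - 4(208)) / 2 = 92/2 = 46
T_2 = (208 - 4(46)) / 2 = 24/2 = 12
T_1 = (46 - 4(12)) / 2 = -2/2 = -1

-1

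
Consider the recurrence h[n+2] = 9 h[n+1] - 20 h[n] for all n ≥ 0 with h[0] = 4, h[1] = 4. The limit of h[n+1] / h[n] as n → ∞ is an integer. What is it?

5

The characteristic equation is r^2 - 9r + 20 = 0, which factors as (r - 5)(r - 4) = 0.
So the roots are 5 and 4. Since |5| > |4| and the coefficient of 5^n is non-zero, the ratio tends to 5.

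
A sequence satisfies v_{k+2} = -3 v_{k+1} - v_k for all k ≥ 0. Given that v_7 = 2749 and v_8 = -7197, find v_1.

5

Rearranging, v_{k-2} = -(v_k + 3 v_{k-1}).
v_6 = -(-7197 + 3(2749)) = -1050
v_5 = -(2749 + 3(-1050)) = 401
v_4 = -(-1050 + 3(401)) = -153
v_3 = -(401 + 3(-153)) = 58
v_2 = -(-153 + 3(58)) = -21
v_1 = -(58 + 3(-21)) = 5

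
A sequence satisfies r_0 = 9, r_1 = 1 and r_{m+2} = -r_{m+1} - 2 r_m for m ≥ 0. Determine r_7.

97

r_2 = -1 - 2(9) = -19
r_3 = -(-19) - 2(1) = 17
r_4 = -17 - 2(-19) = 21
r_5 = -21 - 2(17) = -55
r_6 = -(-55) - 2(21) = 13
r_7 = -13 - 2(-55) = 97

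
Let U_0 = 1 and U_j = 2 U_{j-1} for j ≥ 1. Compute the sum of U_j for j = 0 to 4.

U_1 = 2(1) = 2
U_2 = 2(2) = 4
U_3 = 2(4) = 8
U_4 = 2(8) = 16
Sum = 1 + 2 + 4 + 8 + 16 = 31

31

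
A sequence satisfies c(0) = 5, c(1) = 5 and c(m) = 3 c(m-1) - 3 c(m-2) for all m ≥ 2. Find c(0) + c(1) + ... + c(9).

c(2) = 3(5) - 3(5) = 0
c(3) = 3(0) - 3(5) = -15
c(4) = 3(-15) - 3(0) = -45
c(5) = 3(-45) - 3(-15) = -90
c(6) = 3(-90) - 3(-45) = -135
c(7) = 3(-135) - 3(-90) = -135
c(8) = 3(-135) - 3(-135) = 0
c(9) = 3(0) - 3(-135) = 405
Sum = 5 + 5 + 0 + (-15) + (-45) + (-90) + (-135) + (-135) + 0 + 405 = -5

-5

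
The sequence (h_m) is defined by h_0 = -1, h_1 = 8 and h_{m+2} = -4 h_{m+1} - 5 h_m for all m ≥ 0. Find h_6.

h_2 = -4·8 - 5·(-1) = -27
h_3 = -4·(-27) - 5·8 = 68
h_4 = -4·68 - 5·(-27) = -137
h_5 = -4·(-137) - 5·68 = 208
h_6 = -4·208 - 5·(-137) = -147

-147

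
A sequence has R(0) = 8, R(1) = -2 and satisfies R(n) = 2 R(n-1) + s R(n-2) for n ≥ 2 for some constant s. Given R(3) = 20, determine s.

R(2) = -4 + 8s
R(3) = -8 + 14s
So -8 + 14s = 20, giving s = 2.

2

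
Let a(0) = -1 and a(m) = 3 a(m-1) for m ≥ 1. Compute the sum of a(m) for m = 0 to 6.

a(1) = 3·(-1) = -3
a(2) = 3·(-3) = -9
a(3) = 3·(-9) = -27
a(4) = 3·(-27) = -81
a(5) = 3·(-81) = -243
a(6) = 3·(-243) = -729
Sum = (-1) + (-3) + (-9) + (-27) + (-81) + (-243) + (-729) = -1093

-1093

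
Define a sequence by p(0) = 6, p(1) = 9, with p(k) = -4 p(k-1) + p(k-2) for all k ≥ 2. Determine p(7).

p(2) = -4*9 + 6 = -30
p(3) = -4*(-30) + 9 = 129
p(4) = -4*129 + (-30) = -546
p(5) = -4*(-546) + 129 = 2313
p(6) = -4*2313 + (-546) = -9798
p(7) = -4*(-9798) + 2313 = 41505

41505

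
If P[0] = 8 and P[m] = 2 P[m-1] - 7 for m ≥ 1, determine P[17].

131079

The fixed point is -7/(1 - 2) = 7, so P[m] - 7 = 2(P[m-1] - 7).
Hence P[m] = 1·2^m + 7.
P[17] = 1·2^{17} + 7 = 1·131072 + 7 = 131079.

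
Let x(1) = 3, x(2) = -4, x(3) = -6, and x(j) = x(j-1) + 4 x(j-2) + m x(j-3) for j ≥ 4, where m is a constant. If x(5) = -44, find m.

-2

x(4) = -22 + 3m
x(5) = -46 - m
So -46 - m = -44, giving m = -2.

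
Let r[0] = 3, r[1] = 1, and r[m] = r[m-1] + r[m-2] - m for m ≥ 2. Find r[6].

r[2] = 1 + 3 - 2 = 2
r[3] = 2 + 1 - 3 = 0
r[4] = 0 + 2 - 4 = -2
r[5] = (-2) + 0 - 5 = -7
r[6] = (-7) + (-2) - 6 = -15

-15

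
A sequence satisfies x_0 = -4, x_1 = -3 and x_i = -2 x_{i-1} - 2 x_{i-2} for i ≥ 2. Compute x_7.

88

x_2 = -2·(-3) - 2·(-4) = 14
x_3 = -2·14 - 2·(-3) = -22
x_4 = -2·(-22) - 2·14 = 16
x_5 = -2·16 - 2·(-22) = 12
x_6 = -2·12 - 2·16 = -56
x_7 = -2·(-56) - 2·12 = 88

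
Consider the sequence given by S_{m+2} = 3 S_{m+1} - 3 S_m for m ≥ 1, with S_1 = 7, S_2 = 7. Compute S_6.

-126

S_3 = 3·7 - 3·7 = 0
S_4 = 3·0 - 3·7 = -21
S_5 = 3·(-21) - 3·0 = -63
S_6 = 3·(-63) - 3·(-21) = -126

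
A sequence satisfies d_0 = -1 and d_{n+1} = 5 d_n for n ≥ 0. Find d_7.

-78125

d_1 = 5(-1) = -5
d_2 = 5(-5) = -25
d_3 = 5(-25) = -125
d_4 = 5(-125) = -625
d_5 = 5(-625) = -3125
d_6 = 5(-3125) = -15625
d_7 = 5(-15625) = -78125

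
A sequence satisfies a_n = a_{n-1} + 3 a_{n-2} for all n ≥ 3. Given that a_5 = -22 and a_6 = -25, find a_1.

Rearranging, a_{n-2} = (a_n - a_{n-1}) / 3.
a_4 = (-25 - (-22)) / 3 = -3/3 = -1
a_3 = (-22 - (-1)) / 3 = -21/3 = -7
a_2 = (-1 - (-7)) / 3 = 6/3 = 2
a_1 = (-7 - 2) / 3 = -9/3 = -3

-3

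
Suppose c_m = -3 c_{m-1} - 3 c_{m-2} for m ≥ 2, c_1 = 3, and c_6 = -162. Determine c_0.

Let c_0 = v.
c_2 = -9 - 3v
c_3 = 18 + 9v
c_4 = -27 - 18v
c_5 = 27 + 27v
c_6 = -27v
So -27v = -162, giving v = 6.

6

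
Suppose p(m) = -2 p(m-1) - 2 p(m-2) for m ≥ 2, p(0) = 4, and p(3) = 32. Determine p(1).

8

Let p(1) = z.
p(2) = -8 - 2z
p(3) = 16 + 2z
So 16 + 2z = 32, giving z = 8.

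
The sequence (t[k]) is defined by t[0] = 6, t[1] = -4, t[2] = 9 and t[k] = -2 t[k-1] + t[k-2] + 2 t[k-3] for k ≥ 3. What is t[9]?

t[3] = -2(9) + (-4) + 2(6) = -10
t[4] = -2(-10) + 9 + 2(-4) = 21
t[5] = -2(21) + (-10) + 2(9) = -34
t[6] = -2(-34) + 21 + 2(-10) = 69
t[7] = -2(69) + (-34) + 2(21) = -130
t[8] = -2(-130) + 69 + 2(-34) = 261
t[9] = -2(261) + (-130) + 2(69) = -514

-514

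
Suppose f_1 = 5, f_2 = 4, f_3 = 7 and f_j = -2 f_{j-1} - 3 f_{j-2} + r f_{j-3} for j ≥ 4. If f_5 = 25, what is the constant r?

f_4 = -26 + 5r
f_5 = 31 - 6r
So 31 - 6r = 25, giving r = 1.

1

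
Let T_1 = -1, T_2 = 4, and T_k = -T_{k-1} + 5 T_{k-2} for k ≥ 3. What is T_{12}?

101439

T_3 = -4 + 5(-1) = -9
T_4 = -(-9) + 5(4) = 29
T_5 = -29 + 5(-9) = -74
T_6 = -(-74) + 5(29) = 219
T_7 = -219 + 5(-74) = -589
T_8 = -(-589) + 5(219) = 1684
T_9 = -1684 + 5(-589) = -4629
T_{10} = -(-4629) + 5(1684) = 13049
T_{11} = -13049 + 5(-4629) = -36194
T_{12} = -(-36194) + 5(13049) = 101439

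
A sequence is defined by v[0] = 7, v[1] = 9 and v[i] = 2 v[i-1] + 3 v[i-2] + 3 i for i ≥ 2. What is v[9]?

v[2] = 2(9) + 3(7) + 6 = 45
v[3] = 2(45) + 3(9) + 9 = 126
v[4] = 2(126) + 3(45) + 12 = 399
v[5] = 2(399) + 3(126) + 15 = 1191
v[6] = 2(1191) + 3(399) + 18 = 3597
v[7] = 2(3597) + 3(1191) + 21 = 10788
v[8] = 2(10788) + 3(3597) + 24 = 32391
v[9] = 2(32391) + 3(10788) + 27 = 97173

97173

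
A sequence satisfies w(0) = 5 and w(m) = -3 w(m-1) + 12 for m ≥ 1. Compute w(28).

45753584909925

The fixed point is 12/(1 + 3) = 3, so w(m) - 3 = -3(w(m-1) - 3).
Hence w(m) = 2·(-3)^m + 3.
w(28) = 2·(-3)^{28} + 3 = 2·22876792454961 + 3 = 45753584909925.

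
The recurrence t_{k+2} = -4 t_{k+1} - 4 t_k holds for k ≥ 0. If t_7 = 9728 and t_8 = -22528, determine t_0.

8

Rearranging, t_{k-2} = (t_k + 4 t_{k-1}) / -4.
t_6 = (-22528 + 4(9728)) / -4 = 16384/-4 = -4096
t_5 = (9728 + 4(-4096)) / -4 = -6656/-4 = 1664
t_4 = (-4096 + 4(1664)) / -4 = 2560/-4 = -640
t_3 = (1664 + 4(-640)) / -4 = -896/-4 = 224
t_2 = (-640 + 4(224)) / -4 = 256/-4 = -64
t_1 = (224 + 4(-64)) / -4 = -32/-4 = 8
t_0 = (-64 + 4(8)) / -4 = -32/-4 = 8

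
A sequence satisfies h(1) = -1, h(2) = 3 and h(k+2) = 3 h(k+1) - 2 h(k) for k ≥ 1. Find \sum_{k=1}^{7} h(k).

h(3) = 3(3) - 2(-1) = 11
h(4) = 3(11) - 2(3) = 27
h(5) = 3(27) - 2(11) = 59
h(6) = 3(59) - 2(27) = 123
h(7) = 3(123) - 2(59) = 251
Sum = (-1) + 3 + 11 + 27 + 59 + 123 + 251 = 473

473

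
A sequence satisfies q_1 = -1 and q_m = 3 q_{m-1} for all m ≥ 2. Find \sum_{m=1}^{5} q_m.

-121

q_2 = 3(-1) = -3
q_3 = 3(-3) = -9
q_4 = 3(-9) = -27
q_5 = 3(-27) = -81
Sum = (-1) + (-3) + (-9) + (-27) + (-81) = -121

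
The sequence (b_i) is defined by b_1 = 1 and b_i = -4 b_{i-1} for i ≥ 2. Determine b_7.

4096

b_2 = -4(1) = -4
b_3 = -4(-4) = 16
b_4 = -4(16) = -64
b_5 = -4(-64) = 256
b_6 = -4(256) = -1024
b_7 = -4(-1024) = 4096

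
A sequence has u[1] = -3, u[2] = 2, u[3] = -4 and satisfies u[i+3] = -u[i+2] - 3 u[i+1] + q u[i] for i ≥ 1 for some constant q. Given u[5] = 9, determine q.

-1

u[4] = -2 - 3q
u[5] = 14 + 5q
So 14 + 5q = 9, giving q = -1.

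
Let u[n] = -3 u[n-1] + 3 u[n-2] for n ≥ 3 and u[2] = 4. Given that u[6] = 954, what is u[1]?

Let u[1] = x.
u[3] = -12 + 3x
u[4] = 48 - 9x
u[5] = -180 + 36x
u[6] = 684 - 135x
So 684 - 135x = 954, giving x = -2.

-2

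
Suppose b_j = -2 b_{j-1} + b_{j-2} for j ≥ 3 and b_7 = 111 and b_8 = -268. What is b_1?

Rearranging, b_{j-2} = b_j + 2 b_{j-1}.
b_6 = -268 + 2(111) = -46
b_5 = 111 + 2(-46) = 19
b_4 = -46 + 2(19) = -8
b_3 = 19 + 2(-8) = 3
b_2 = -8 + 2(3) = -2
b_1 = 3 + 2(-2) = -1

-1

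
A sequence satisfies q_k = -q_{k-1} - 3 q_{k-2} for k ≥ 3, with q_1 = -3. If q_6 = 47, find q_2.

2

Let q_2 = w.
q_3 = 9 - w
q_4 = -9 - 2w
q_5 = -18 + 5w
q_6 = 45 + w
So 45 + w = 47, giving w = 2.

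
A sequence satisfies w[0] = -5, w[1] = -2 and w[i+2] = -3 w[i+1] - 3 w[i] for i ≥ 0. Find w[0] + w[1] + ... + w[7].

101

w[2] = -3(-2) - 3(-5) = 21
w[3] = -3(21) - 3(-2) = -57
w[4] = -3(-57) - 3(21) = 108
w[5] = -3(108) - 3(-57) = -153
w[6] = -3(-153) - 3(108) = 135
w[7] = -3(135) - 3(-153) = 54
Sum = (-5) + (-2) + 21 + (-57) + 108 + (-153) + 135 + 54 = 101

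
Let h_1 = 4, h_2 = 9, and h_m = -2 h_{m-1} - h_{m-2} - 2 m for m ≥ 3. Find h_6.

h_3 = -2(9) - 4 - 6 = -28
h_4 = -2(-28) - 9 - 8 = 39
h_5 = -2(39) - (-28) - 10 = -60
h_6 = -2(-60) - 39 - 12 = 69

69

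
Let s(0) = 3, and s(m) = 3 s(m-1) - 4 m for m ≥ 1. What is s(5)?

13

s(1) = 3(3) - 4 = 5
s(2) = 3(5) - 8 = 7
s(3) = 3(7) - 12 = 9
s(4) = 3(9) - 16 = 11
s(5) = 3(11) - 20 = 13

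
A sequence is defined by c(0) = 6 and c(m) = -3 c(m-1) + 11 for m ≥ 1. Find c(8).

c(1) = -3*6 + 11 = -7
c(2) = -3*(-7) + 11 = 32
c(3) = -3*32 + 11 = -85
c(4) = -3*(-85) + 11 = 266
c(5) = -3*266 + 11 = -787
c(6) = -3*(-787) + 11 = 2372
c(7) = -3*2372 + 11 = -7105
c(8) = -3*(-7105) + 11 = 21326

21326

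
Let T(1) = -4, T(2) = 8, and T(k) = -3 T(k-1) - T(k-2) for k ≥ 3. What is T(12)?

T(3) = -3*8 - (-4) = -20
T(4) = -3*(-20) - 8 = 52
T(5) = -3*52 - (-20) = -136
T(6) = -3*(-136) - 52 = 356
T(7) = -3*356 - (-136) = -932
T(8) = -3*(-932) - 356 = 2440
T(9) = -3*2440 - (-932) = -6388
T(10) = -3*(-6388) - 2440 = 16724
T(11) = -3*16724 - (-6388) = -43784
T(12) = -3*(-43784) - 16724 = 114628

114628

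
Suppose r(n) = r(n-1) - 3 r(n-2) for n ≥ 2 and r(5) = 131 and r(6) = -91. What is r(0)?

9

Rearranging, r(n-2) = (r(n) - r(n-1)) / -3.
r(4) = (-91 - 131) / -3 = -222/-3 = 74
r(3) = (131 - 74) / -3 = 57/-3 = -19
r(2) = (74 - (-19)) / -3 = 93/-3 = -31
r(1) = (-19 - (-31)) / -3 = 12/-3 = -4
r(0) = (-31 - (-4)) / -3 = -27/-3 = 9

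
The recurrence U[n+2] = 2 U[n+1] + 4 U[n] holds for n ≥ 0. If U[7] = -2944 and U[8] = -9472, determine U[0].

2

Rearranging, U[n-2] = (U[n] - 2 U[n-1]) / 4.
U[6] = (-9472 - 2*(-2944)) / 4 = -3584/4 = -896
U[5] = (-2944 - 2*(-896)) / 4 = -1152/4 = -288
U[4] = (-896 - 2*(-288)) / 4 = -320/4 = -80
U[3] = (-288 - 2*(-80)) / 4 = -128/4 = -32
U[2] = (-80 - 2*(-32)) / 4 = -16/4 = -4
U[1] = (-32 - 2*(-4)) / 4 = -24/4 = -6
U[0] = (-4 - 2*(-6)) / 4 = 8/4 = 2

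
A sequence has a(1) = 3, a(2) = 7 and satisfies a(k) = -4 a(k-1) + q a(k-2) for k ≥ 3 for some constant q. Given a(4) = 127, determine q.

a(3) = -28 + 3q
a(4) = 112 - 5q
So 112 - 5q = 127, giving q = -3.

-3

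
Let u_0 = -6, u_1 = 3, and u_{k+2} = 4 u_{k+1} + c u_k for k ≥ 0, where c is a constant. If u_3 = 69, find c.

-1

u_2 = 12 - 6c
u_3 = 48 - 21c
So 48 - 21c = 69, giving c = -1.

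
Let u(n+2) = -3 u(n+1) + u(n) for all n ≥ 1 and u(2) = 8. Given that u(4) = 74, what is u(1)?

2

Let u(1) = x.
u(3) = -24 + x
u(4) = 80 - 3x
So 80 - 3x = 74, giving x = 2.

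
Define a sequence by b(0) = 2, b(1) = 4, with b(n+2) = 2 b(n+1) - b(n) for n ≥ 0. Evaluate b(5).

b(2) = 2·4 - 2 = 6
b(3) = 2·6 - 4 = 8
b(4) = 2·8 - 6 = 10
b(5) = 2·10 - 8 = 12

12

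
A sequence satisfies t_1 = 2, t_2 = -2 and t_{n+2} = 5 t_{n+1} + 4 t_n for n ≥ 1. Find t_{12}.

t_3 = 5*(-2) + 4*2 = -2
t_4 = 5*(-2) + 4*(-2) = -18
t_5 = 5*(-18) + 4*(-2) = -98
t_6 = 5*(-98) + 4*(-18) = -562
t_7 = 5*(-562) + 4*(-98) = -3202
t_8 = 5*(-3202) + 4*(-562) = -18258
t_9 = 5*(-18258) + 4*(-3202) = -104098
t_{10} = 5*(-104098) + 4*(-18258) = -593522
t_{11} = 5*(-593522) + 4*(-104098) = -3384002
t_{12} = 5*(-3384002) + 4*(-593522) = -19294098

-19294098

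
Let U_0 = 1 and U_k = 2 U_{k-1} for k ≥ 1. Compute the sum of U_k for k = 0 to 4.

U_1 = 2*1 = 2
U_2 = 2*2 = 4
U_3 = 2*4 = 8
U_4 = 2*8 = 16
Sum = 1 + 2 + 4 + 8 + 16 = 31

31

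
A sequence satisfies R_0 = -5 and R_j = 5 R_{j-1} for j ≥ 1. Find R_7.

-390625

R_1 = 5·(-5) = -25
R_2 = 5·(-25) = -125
R_3 = 5·(-125) = -625
R_4 = 5·(-625) = -3125
R_5 = 5·(-3125) = -15625
R_6 = 5·(-15625) = -78125
R_7 = 5·(-78125) = -390625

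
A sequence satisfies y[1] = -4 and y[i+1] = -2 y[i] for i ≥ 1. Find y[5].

-64

y[2] = -2·(-4) = 8
y[3] = -2·8 = -16
y[4] = -2·(-16) = 32
y[5] = -2·32 = -64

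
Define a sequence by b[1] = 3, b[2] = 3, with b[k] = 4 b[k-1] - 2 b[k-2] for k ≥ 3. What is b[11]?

b[3] = 4·3 - 2·3 = 6
b[4] = 4·6 - 2·3 = 18
b[5] = 4·18 - 2·6 = 60
b[6] = 4·60 - 2·18 = 204
b[7] = 4·204 - 2·60 = 696
b[8] = 4·696 - 2·204 = 2376
b[9] = 4·2376 - 2·696 = 8112
b[10] = 4·8112 - 2·2376 = 27696
b[11] = 4·27696 - 2·8112 = 94560

94560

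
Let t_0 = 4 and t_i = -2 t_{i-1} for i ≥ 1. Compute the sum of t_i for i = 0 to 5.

t_1 = -2(4) = -8
t_2 = -2(-8) = 16
t_3 = -2(16) = -32
t_4 = -2(-32) = 64
t_5 = -2(64) = -128
Sum = 4 + (-8) + 16 + (-32) + 64 + (-128) = -84

-84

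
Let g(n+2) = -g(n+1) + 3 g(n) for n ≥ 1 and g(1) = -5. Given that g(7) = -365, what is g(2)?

2

Let g(2) = x.
g(3) = -15 - x
g(4) = 15 + 4x
g(5) = -60 - 7x
g(6) = 105 + 19x
g(7) = -285 - 40x
So -285 - 40x = -365, giving x = 2.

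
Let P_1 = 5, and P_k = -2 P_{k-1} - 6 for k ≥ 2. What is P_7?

446

P_2 = -2*5 - 6 = -16
P_3 = -2*(-16) - 6 = 26
P_4 = -2*26 - 6 = -58
P_5 = -2*(-58) - 6 = 110
P_6 = -2*110 - 6 = -226
P_7 = -2*(-226) - 6 = 446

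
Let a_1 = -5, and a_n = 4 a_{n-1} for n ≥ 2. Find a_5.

-1280

a_2 = 4*(-5) = -20
a_3 = 4*(-20) = -80
a_4 = 4*(-80) = -320
a_5 = 4*(-320) = -1280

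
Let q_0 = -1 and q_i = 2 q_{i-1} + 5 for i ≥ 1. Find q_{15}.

The fixed point is 5/(1 - 2) = -5, so q_i + 5 = 2(q_{i-1} + 5).
Hence q_i = 4·2^i - 5.
q_{15} = 4·2^{15} - 5 = 4·32768 - 5 = 131067.

131067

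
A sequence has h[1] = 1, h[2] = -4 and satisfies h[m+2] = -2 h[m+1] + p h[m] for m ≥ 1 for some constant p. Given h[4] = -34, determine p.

h[3] = 8 + p
h[4] = -16 - 6p
So -16 - 6p = -34, giving p = 3.

3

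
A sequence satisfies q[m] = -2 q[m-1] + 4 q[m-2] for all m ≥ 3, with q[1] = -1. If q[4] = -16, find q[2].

-3

Let q[2] = v.
q[3] = -4 - 2v
q[4] = 8 + 8v
So 8 + 8v = -16, giving v = -3.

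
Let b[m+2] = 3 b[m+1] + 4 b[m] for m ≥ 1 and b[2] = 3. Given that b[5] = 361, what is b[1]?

4

Let b[1] = v.
b[3] = 9 + 4v
b[4] = 39 + 12v
b[5] = 153 + 52v
So 153 + 52v = 361, giving v = 4.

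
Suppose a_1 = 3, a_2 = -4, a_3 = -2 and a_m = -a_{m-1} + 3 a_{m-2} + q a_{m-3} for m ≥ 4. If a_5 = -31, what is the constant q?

a_4 = -10 + 3q
a_5 = 4 - 7q
So 4 - 7q = -31, giving q = 5.

5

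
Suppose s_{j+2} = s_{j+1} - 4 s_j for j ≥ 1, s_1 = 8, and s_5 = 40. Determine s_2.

Let s_2 = w.
s_3 = -32 + w
s_4 = -32 - 3w
s_5 = 96 - 7w
So 96 - 7w = 40, giving w = 8.

8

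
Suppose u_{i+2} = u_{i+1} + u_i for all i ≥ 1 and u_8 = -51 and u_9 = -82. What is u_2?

-7

Rearranging, u_{i-2} = u_i - u_{i-1}.
u_7 = -82 - (-51) = -31
u_6 = -51 - (-31) = -20
u_5 = -31 - (-20) = -11
u_4 = -20 - (-11) = -9
u_3 = -11 - (-9) = -2
u_2 = -9 - (-2) = -7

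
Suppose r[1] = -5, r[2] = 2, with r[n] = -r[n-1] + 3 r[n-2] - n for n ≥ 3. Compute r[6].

r[3] = -2 + 3(-5) - 3 = -20
r[4] = -(-20) + 3(2) - 4 = 22
r[5] = -22 + 3(-20) - 5 = -87
r[6] = -(-87) + 3(22) - 6 = 147

147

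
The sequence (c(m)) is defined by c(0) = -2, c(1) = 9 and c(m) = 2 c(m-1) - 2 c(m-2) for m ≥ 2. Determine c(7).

c(2) = 2·9 - 2·(-2) = 22
c(3) = 2·22 - 2·9 = 26
c(4) = 2·26 - 2·22 = 8
c(5) = 2·8 - 2·26 = -36
c(6) = 2·(-36) - 2·8 = -88
c(7) = 2·(-88) - 2·(-36) = -104

-104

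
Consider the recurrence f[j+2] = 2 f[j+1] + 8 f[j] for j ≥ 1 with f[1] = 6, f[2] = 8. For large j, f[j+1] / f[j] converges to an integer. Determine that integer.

The characteristic equation is r^2 - 2r - 8 = 0, which factors as (r - 4)(r + 2) = 0.
So the roots are 4 and -2. Since |4| > |-2| and the coefficient of 4^j is non-zero, the ratio tends to 4.

4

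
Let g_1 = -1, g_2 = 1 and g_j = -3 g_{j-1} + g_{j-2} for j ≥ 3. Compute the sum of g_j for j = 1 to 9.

-3928

g_3 = -3(1) + (-1) = -4
g_4 = -3(-4) + 1 = 13
g_5 = -3(13) + (-4) = -43
g_6 = -3(-43) + 13 = 142
g_7 = -3(142) + (-43) = -469
g_8 = -3(-469) + 142 = 1549
g_9 = -3(1549) + (-469) = -5116
Sum = (-1) + 1 + (-4) + 13 + (-43) + 142 + (-469) + 1549 + (-5116) = -3928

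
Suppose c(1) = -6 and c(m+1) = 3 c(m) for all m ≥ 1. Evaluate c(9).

c(2) = 3·(-6) = -18
c(3) = 3·(-18) = -54
c(4) = 3·(-54) = -162
c(5) = 3·(-162) = -486
c(6) = 3·(-486) = -1458
c(7) = 3·(-1458) = -4374
c(8) = 3·(-4374) = -13122
c(9) = 3·(-13122) = -39366

-39366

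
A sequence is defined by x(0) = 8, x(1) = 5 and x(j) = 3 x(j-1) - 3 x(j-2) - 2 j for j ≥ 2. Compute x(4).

x(2) = 3·5 - 3·8 - 4 = -13
x(3) = 3·(-13) - 3·5 - 6 = -60
x(4) = 3·(-60) - 3·(-13) - 8 = -149

-149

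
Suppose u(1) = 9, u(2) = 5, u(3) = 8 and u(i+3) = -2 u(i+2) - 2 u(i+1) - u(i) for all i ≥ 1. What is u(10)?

u(4) = -2*8 - 2*5 - 9 = -35
u(5) = -2*(-35) - 2*8 - 5 = 49
u(6) = -2*49 - 2*(-35) - 8 = -36
u(7) = -2*(-36) - 2*49 - (-35) = 9
u(8) = -2*9 - 2*(-36) - 49 = 5
u(9) = -2*5 - 2*9 - (-36) = 8
u(10) = -2*8 - 2*5 - 9 = -35

-35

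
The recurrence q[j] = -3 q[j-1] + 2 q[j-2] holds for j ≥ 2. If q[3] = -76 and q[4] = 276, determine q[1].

Rearranging, q[j-2] = (q[j] + 3 q[j-1]) / 2.
q[2] = (276 + 3*(-76)) / 2 = 48/2 = 24
q[1] = (-76 + 3*24) / 2 = -4/2 = -2

-2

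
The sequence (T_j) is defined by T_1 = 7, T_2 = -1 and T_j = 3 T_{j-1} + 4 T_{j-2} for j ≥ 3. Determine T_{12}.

T_3 = 3(-1) + 4(7) = 25
T_4 = 3(25) + 4(-1) = 71
T_5 = 3(71) + 4(25) = 313
T_6 = 3(313) + 4(71) = 1223
T_7 = 3(1223) + 4(313) = 4921
T_8 = 3(4921) + 4(1223) = 19655
T_9 = 3(19655) + 4(4921) = 78649
T_{10} = 3(78649) + 4(19655) = 314567
T_{11} = 3(314567) + 4(78649) = 1258297
T_{12} = 3(1258297) + 4(314567) = 5033159

5033159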